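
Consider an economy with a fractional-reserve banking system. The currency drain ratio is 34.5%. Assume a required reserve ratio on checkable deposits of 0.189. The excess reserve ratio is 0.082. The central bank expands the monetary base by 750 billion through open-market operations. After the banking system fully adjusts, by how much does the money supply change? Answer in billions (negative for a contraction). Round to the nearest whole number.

1638 billion

The money multiplier is m = (1 + c) / (rr + e + c) = (1 + 0.345) / (0.189 + 0.082 + 0.345) ≈ 2.1834.
The purchase adds 750 billion of base, so ΔM = m × ΔMB = 2.1834 × (+750) = 1637.55 billion.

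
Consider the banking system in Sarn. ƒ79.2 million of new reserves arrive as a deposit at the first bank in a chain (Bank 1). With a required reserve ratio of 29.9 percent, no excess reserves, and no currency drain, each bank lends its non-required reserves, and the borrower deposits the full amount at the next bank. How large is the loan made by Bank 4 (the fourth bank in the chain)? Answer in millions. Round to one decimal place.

ƒ19.1 million

Each bank lends a fraction (1 − rr) = 0.7010 of the deposit it receives, so Bank 4 receives 79.2·0.7010^3 and lends 79.2·0.7010^4 ≈ 19.1248 million.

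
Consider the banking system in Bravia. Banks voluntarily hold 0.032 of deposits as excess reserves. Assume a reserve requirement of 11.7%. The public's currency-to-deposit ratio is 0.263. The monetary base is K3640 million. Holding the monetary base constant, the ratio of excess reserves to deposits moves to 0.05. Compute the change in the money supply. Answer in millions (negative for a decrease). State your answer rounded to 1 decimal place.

-467.1 million

Initially m₁ = (1 + 0.263) / (0.117 + 0.032 + 0.263) ≈ 3.065534, so M₁ = 3.065534 × 3640 ≈ 11158.5438 million.
After the change m₂ = (1 + 0.263) / (0.117 + 0.05 + 0.263) ≈ 2.937209, so M₂ = 2.937209 × 3640 ≈ 10691.4408 million.
ΔM = M₂ − M₁ = 10691.4408 − 11158.5438 = -467.103 million.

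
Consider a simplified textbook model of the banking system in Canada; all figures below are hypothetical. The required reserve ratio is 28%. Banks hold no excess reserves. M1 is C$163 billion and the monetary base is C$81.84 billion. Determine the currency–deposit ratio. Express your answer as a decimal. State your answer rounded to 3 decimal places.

Using m = M/MB = 163/81.84 ≈ 1.991691. From m = (1 + c)/(c + rr + e), rearranging gives 1 + c = m·(c + rr + e), so c·(1 − m) = m·(rr + e) − 1.
Hence c = [m·(rr + e) − 1]/(1 − m) = [1.991691 × (0.28 + 0) − 1] / (1 − 1.991691) ≈ 0.446033.

0.446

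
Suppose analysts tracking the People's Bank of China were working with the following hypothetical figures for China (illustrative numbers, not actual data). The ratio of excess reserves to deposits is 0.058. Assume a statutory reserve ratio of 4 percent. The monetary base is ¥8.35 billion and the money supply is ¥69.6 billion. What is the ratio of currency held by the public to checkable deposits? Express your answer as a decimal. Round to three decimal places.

Using m = M/MB = 69.6/8.35 ≈ 8.335329. From m = (1 + c)/(c + rr + e), rearranging gives 1 + c = m·(c + rr + e), so c·(1 − m) = m·(rr + e) − 1.
Hence c = [m·(rr + e) − 1]/(1 − m) = [8.335329 × (0.04 + 0.058) − 1] / (1 − 8.335329) ≈ 0.024967.

0.025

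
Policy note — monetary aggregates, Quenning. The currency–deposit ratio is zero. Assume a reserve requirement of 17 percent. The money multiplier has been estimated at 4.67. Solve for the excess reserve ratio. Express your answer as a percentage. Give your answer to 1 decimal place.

Using m = 4.67. Since m = (1 + c)/(c + rr + e), the denominator satisfies c + rr + e = (1 + c)/m = (1 + 0) / 4.67 ≈ 0.214133.
With c = 0 and rr = 0.17, the excess reserve ratio is 0.214133 − 0 − 0.17 = 0.044133.

4.4%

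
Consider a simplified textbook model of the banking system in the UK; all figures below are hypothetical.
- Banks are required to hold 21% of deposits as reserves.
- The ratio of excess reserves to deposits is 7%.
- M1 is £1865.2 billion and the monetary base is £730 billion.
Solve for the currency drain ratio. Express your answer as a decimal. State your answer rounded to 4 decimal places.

Using m = M/MB = 1865.2/730 ≈ 2.555068. From m = (1 + c)/(c + rr + e), rearranging gives 1 + c = m·(c + rr + e), so c·(1 − m) = m·(rr + e) − 1.
Hence c = [m·(rr + e) − 1]/(1 − m) = [2.555068 × (0.21 + 0.07) − 1] / (1 − 2.555068) ≈ 0.183002.

0.1830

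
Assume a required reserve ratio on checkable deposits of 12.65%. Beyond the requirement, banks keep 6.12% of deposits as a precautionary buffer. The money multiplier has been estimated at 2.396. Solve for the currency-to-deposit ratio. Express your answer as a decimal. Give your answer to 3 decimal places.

0.394

Using m = 2.396. From m = (1 + c)/(c + rr + e), rearranging gives 1 + c = m·(c + rr + e), so c·(1 − m) = m·(rr + e) − 1.
Hence c = [m·(rr + e) − 1]/(1 − m) = [2.396 × (0.1265 + 0.0612) − 1] / (1 − 2.396) ≈ 0.394177.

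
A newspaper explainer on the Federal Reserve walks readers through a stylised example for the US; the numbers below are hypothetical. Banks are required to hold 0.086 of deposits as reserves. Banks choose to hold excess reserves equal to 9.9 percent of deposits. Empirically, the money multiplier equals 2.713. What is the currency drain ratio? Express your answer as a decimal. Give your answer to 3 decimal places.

0.291

Using m = 2.713. From m = (1 + c)/(c + rr + e), rearranging gives 1 + c = m·(c + rr + e), so c·(1 − m) = m·(rr + e) − 1.
Hence c = [m·(rr + e) − 1]/(1 − m) = [2.713 × (0.086 + 0.099) − 1] / (1 − 2.713) ≈ 0.290773.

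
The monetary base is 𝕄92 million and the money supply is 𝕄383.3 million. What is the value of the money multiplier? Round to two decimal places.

4.17

The money multiplier is m = M / MB = 383.3 / 92 ≈ 4.16630.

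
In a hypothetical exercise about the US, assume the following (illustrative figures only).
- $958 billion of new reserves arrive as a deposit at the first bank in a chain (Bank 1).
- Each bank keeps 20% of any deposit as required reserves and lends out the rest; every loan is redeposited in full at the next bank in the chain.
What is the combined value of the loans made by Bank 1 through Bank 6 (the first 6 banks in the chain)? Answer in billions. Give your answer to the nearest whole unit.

Bank i lends (1 − rr)^i of the original deposit: Bank 1 lends 958·0.8000 = 766.4000, Bank 2 lends 958·0.8000² = 613.1200, and so on.
Summing a geometric series: total = 958·[0.8000·(1 − 0.8000^6) / (1 − 0.8000)] ≈ 2827.4642 billion.

$2827 billion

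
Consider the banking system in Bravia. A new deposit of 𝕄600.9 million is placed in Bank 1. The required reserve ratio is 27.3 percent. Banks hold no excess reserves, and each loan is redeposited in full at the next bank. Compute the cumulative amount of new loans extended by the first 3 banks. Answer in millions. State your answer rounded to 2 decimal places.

Bank i lends (1 − rr)^i of the original deposit: Bank 1 lends 600.9·0.7270 = 436.8543, Bank 2 lends 600.9·0.7270² ≈ 317.5931, and so on.
Summing a geometric series: total = 600.9·[0.7270·(1 − 0.7270^3) / (1 − 0.7270)] ≈ 985.3375 million.

𝕄985.34 million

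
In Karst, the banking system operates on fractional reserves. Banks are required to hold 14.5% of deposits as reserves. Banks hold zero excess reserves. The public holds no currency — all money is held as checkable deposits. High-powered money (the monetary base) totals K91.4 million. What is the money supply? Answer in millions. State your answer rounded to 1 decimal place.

With no currency drain or excess reserves, the money multiplier is m = 1/rr = 1/0.145 ≈ 6.8966.
Money supply M = m × MB = 6.8966 × 91.4 ≈ 630.3492 million.

K630.3 million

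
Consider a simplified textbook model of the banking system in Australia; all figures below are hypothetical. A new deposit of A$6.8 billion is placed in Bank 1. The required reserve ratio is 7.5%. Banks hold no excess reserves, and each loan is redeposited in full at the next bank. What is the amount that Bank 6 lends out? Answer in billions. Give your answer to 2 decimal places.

Each bank lends a fraction (1 − rr) = 0.9250 of the deposit it receives, so Bank 6 receives 6.8·0.9250^5 and lends 6.8·0.9250^6 ≈ 4.2595 billion.

A$4.26 billion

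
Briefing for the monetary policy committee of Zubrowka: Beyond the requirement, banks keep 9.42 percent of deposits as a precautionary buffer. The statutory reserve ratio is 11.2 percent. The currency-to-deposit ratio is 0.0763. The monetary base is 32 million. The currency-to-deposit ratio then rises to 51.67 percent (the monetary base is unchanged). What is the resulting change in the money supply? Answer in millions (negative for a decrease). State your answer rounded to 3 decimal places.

-54.779 million

Initially m₁ = (1 + 0.0763) / (0.112 + 0.0942 + 0.0763) ≈ 3.809912, so M₁ = 3.809912 × 32 ≈ 121.9172 million.
After the change m₂ = (1 + 0.5167) / (0.112 + 0.0942 + 0.5167) ≈ 2.098077, so M₂ = 2.098077 × 32 ≈ 67.1385 million.
ΔM = M₂ − M₁ = 67.1385 − 121.9172 = -54.7787 million.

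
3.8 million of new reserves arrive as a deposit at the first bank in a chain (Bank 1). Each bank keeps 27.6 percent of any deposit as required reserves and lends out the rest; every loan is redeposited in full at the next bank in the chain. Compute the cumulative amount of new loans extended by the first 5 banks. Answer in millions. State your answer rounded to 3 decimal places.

7.985 million

Bank i lends (1 − rr)^i of the original deposit: Bank 1 lends 3.8·0.7240 = 2.7512, Bank 2 lends 3.8·0.7240² ≈ 1.9919, and so on.
Summing a geometric series: total = 3.8·[0.7240·(1 − 0.7240^5) / (1 − 0.7240)] ≈ 7.9852 million.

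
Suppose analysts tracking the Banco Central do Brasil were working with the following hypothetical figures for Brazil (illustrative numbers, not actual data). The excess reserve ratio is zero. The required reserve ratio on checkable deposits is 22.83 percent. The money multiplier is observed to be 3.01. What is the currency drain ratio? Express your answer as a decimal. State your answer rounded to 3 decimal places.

Using m = 3.01. From m = (1 + c)/(c + rr + e), rearranging gives 1 + c = m·(c + rr + e), so c·(1 − m) = m·(rr + e) − 1.
Hence c = [m·(rr + e) − 1]/(1 − m) = [3.01 × (0.2283 + 0) − 1] / (1 − 3.01) ≈ 0.155630.

0.156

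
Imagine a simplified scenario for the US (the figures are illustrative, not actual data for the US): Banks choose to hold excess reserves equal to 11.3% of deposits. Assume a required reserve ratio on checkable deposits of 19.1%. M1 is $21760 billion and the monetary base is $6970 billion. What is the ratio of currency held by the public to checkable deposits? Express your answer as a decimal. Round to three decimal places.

0.024

Using m = M/MB = 21760/6970 ≈ 3.121951. From m = (1 + c)/(c + rr + e), rearranging gives 1 + c = m·(c + rr + e), so c·(1 − m) = m·(rr + e) − 1.
Hence c = [m·(rr + e) − 1]/(1 − m) = [3.121951 × (0.191 + 0.113) − 1] / (1 − 3.121951) ≈ 0.024000.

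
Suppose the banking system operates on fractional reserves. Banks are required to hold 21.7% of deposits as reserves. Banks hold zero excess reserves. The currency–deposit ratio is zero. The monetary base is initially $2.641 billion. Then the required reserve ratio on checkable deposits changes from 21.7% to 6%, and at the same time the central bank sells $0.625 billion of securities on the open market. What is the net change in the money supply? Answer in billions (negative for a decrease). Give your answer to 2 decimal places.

Before: m₁ = 1 / (0.217) ≈ 4.6083, MB₁ = 2.641, so M₁ = 4.6083 × 2.641 ≈ 12.1705 billion.
After: m₂ = 1 / (0.06) ≈ 16.6667, MB₂ = 2.641 − 0.625 = 2.016, so M₂ = 16.6667 × 2.016 ≈ 33.6001 billion.
ΔM = M₂ − M₁ = 33.6001 − 12.1705 = 21.4296 billion.

$21.43 billion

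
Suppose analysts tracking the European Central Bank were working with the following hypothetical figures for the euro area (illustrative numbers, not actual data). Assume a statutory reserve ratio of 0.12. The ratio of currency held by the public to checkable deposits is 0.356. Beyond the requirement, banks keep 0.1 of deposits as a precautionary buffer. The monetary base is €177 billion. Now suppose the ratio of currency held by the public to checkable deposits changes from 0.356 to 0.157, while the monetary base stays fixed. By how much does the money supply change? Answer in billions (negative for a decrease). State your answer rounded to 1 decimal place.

Initially m₁ = (1 + 0.356) / (0.12 + 0.1 + 0.356) ≈ 2.35417, so M₁ = 2.35417 × 177 ≈ 416.6881 billion.
After the change m₂ = (1 + 0.157) / (0.12 + 0.1 + 0.157) ≈ 3.06897, so M₂ = 3.06897 × 177 ≈ 543.2077 billion.
ΔM = M₂ − M₁ = 543.2077 − 416.6881 = 126.5196 billion.

€126.5 billion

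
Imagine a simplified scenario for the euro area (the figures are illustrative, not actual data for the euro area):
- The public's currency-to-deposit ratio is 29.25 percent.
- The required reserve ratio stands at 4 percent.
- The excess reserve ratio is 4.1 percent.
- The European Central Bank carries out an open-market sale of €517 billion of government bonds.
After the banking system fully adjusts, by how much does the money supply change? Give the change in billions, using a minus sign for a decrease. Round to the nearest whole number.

The money multiplier is m = (1 + c) / (rr + e + c) = (1 + 0.2925) / (0.04 + 0.041 + 0.2925) ≈ 3.4605.
The sale removes 517 billion of base, so ΔM = m × ΔMB = 3.4605 × (−517) = -1789.0785 billion.

-1789 billion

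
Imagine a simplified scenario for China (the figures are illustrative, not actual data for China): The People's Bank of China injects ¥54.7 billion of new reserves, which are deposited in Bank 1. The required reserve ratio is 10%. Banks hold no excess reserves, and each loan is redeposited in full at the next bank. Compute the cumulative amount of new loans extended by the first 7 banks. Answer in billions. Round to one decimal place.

¥256.8 billion

Bank i lends (1 − rr)^i of the original deposit: Bank 1 lends 54.7·0.9000 = 49.2300, Bank 2 lends 54.7·0.9000² = 44.3070, and so on.
Summing a geometric series: total = 54.7·[0.9000·(1 − 0.9000^7) / (1 − 0.9000)] ≈ 256.8344 billion.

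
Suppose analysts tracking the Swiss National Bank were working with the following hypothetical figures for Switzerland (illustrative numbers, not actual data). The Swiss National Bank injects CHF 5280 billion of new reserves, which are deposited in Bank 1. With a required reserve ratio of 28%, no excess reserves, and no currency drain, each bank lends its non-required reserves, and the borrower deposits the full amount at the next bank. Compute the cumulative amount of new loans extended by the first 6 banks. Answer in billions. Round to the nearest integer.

CHF 11686 billion

Bank i lends (1 − rr)^i of the original deposit: Bank 1 lends 5280·0.7200 = 3801.6000, Bank 2 lends 5280·0.7200² = 2737.1520, and so on.
Summing a geometric series: total = 5280·[0.7200·(1 − 0.7200^6) / (1 − 0.7200)] ≈ 11685.6558 billion.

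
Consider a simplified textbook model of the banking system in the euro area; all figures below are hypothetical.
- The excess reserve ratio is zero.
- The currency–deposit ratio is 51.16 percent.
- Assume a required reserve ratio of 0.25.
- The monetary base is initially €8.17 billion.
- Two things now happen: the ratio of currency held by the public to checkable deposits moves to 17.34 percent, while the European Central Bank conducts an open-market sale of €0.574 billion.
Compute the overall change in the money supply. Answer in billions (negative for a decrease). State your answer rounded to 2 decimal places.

Before: m₁ = (1 + 0.5116) / (0.25 + 0.5116) ≈ 1.9848, MB₁ = 8.17, so M₁ = 1.9848 × 8.17 ≈ 16.2158 billion.
After: m₂ = (1 + 0.1734) / (0.25 + 0.1734) ≈ 2.7714, MB₂ = 8.17 − 0.574 = 7.596, so M₂ = 2.7714 × 7.596 ≈ 21.0516 billion.
ΔM = M₂ − M₁ = 21.0516 − 16.2158 = 4.8358 billion.

€4.84 billion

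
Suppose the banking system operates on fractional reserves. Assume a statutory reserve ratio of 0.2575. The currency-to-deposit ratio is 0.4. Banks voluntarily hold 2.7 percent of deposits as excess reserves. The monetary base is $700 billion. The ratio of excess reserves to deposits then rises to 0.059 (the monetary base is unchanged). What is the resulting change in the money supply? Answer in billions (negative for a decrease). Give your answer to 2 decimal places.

-63.94 billion

Initially m₁ = (1 + 0.4) / (0.2575 + 0.027 + 0.4) ≈ 2.045289, so M₁ = 2.045289 × 700 = 1431.7023 billion.
After the change m₂ = (1 + 0.4) / (0.2575 + 0.059 + 0.4) ≈ 1.953943, so M₂ = 1.953943 × 700 = 1367.7601 billion.
ΔM = M₂ − M₁ = 1367.7601 − 1431.7023 = -63.9422 billion.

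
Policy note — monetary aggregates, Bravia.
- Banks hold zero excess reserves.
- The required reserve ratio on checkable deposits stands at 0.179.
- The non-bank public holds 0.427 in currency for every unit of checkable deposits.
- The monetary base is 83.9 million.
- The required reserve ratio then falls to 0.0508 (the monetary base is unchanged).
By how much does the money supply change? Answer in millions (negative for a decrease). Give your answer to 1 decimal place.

Initially m₁ = (1 + 0.427) / (0.179 + 0.427) ≈ 2.3548, so M₁ = 2.3548 × 83.9 ≈ 197.5677 million.
After the change m₂ = (1 + 0.427) / (0.0508 + 0.427) ≈ 2.9866, so M₂ = 2.9866 × 83.9 ≈ 250.5757 million.
ΔM = M₂ − M₁ = 250.5757 − 197.5677 = 53.008 million.

53.0 million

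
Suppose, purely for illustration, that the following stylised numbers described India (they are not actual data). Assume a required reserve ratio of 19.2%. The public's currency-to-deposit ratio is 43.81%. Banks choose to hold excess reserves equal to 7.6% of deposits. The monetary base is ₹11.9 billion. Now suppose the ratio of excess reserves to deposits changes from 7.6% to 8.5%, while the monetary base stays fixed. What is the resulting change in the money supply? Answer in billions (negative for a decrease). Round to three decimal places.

-0.305 billion

Initially m₁ = (1 + 0.4381) / (0.192 + 0.076 + 0.4381) ≈ 2.036680, so M₁ = 2.036680 × 11.9 ≈ 24.2365 billion.
After the change m₂ = (1 + 0.4381) / (0.192 + 0.085 + 0.4381) ≈ 2.011047, so M₂ = 2.011047 × 11.9 ≈ 23.9315 billion.
ΔM = M₂ − M₁ = 23.9315 − 24.2365 = -0.305 billion.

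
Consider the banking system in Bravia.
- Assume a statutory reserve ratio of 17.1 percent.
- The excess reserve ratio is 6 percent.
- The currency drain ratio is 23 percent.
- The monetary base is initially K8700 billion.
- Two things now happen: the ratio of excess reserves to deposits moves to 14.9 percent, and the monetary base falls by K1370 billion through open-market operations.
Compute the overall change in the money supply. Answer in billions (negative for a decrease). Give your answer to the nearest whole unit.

-6820 billion

Before: m₁ = (1 + 0.23) / (0.171 + 0.06 + 0.23) ≈ 2.66811, MB₁ = 8700, so M₁ = 2.66811 × 8700 = 23212.557 billion.
After: m₂ = (1 + 0.23) / (0.171 + 0.149 + 0.23) ≈ 2.23636, MB₂ = 8700 − 1370 = 7330, so M₂ = 2.23636 × 7330 = 16392.5188 billion.
ΔM = M₂ − M₁ = 16392.5188 − 23212.557 = -6820.0382 billion.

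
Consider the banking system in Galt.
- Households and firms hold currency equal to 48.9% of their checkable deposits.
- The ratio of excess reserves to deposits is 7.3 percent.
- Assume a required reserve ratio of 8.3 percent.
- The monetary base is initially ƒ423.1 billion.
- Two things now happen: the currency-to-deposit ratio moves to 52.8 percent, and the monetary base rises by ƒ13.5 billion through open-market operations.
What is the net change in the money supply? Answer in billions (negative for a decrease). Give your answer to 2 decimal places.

Before: m₁ = (1 + 0.489) / (0.083 + 0.073 + 0.489) ≈ 2.308527, MB₁ = 423.1, so M₁ = 2.308527 × 423.1 ≈ 976.7378 billion.
After: m₂ = (1 + 0.528) / (0.083 + 0.073 + 0.528) ≈ 2.233918, MB₂ = 423.1 + 13.5 = 436.6, so M₂ = 2.233918 × 436.6 ≈ 975.3286 billion.
ΔM = M₂ − M₁ = 975.3286 − 976.7378 = -1.4092 billion.

-1.41 billion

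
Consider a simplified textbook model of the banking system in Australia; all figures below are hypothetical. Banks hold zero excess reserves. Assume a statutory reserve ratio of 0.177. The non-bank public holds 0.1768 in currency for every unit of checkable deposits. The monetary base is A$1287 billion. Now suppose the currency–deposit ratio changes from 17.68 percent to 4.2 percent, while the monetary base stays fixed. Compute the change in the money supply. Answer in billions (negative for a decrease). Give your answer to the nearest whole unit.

Initially m₁ = (1 + 0.1768) / (0.177 + 0.1768) ≈ 3.32617, so M₁ = 3.32617 × 1287 ≈ 4280.7808 billion.
After the change m₂ = (1 + 0.042) / (0.177 + 0.042) ≈ 4.75799, so M₂ = 4.75799 × 1287 ≈ 6123.5331 billion.
ΔM = M₂ − M₁ = 6123.5331 − 4280.7808 = 1842.7523 billion.

A$1843 billion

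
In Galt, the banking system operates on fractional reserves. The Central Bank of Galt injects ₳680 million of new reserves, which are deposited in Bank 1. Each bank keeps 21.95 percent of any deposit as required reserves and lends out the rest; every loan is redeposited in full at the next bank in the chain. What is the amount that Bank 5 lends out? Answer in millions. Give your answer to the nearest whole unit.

Each bank lends a fraction (1 − rr) = 0.7805 of the deposit it receives, so Bank 5 receives 680·0.7805^4 and lends 680·0.7805^5 ≈ 196.9579 million.

₳197 million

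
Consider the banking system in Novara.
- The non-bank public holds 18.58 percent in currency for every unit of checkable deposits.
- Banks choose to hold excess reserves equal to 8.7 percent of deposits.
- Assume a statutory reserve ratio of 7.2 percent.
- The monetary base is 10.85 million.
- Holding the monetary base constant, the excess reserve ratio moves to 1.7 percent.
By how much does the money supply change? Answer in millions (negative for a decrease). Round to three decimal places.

Initially m₁ = (1 + 0.1858) / (0.072 + 0.087 + 0.1858) ≈ 3.439095, so M₁ = 3.439095 × 10.85 ≈ 37.3142 million.
After the change m₂ = (1 + 0.1858) / (0.072 + 0.017 + 0.1858) ≈ 4.315138, so M₂ = 4.315138 × 10.85 ≈ 46.8192 million.
ΔM = M₂ − M₁ = 46.8192 − 37.3142 = 9.505 million.

9.505 million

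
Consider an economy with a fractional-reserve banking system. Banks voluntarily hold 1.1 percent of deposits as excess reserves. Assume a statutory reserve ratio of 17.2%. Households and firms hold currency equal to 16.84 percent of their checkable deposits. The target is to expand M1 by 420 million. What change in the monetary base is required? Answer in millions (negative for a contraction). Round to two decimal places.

126.32 million

The money multiplier is m = (1 + c) / (rr + e + c) = (1 + 0.1684) / (0.172 + 0.011 + 0.1684) ≈ 3.324986.
ΔMB = ΔM / m = (+420) / 3.324986 ≈ 126.3163 million.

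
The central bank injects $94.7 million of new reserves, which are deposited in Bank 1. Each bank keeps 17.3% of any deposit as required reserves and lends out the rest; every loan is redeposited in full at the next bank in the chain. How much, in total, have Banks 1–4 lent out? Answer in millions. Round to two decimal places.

Bank i lends (1 − rr)^i of the original deposit: Bank 1 lends 94.7·0.8270 = 78.3169, Bank 2 lends 94.7·0.8270² ≈ 64.7681, and so on.
Summing a geometric series: total = 94.7·[0.8270·(1 − 0.8270^4) / (1 − 0.8270)] ≈ 240.9449 million.

$240.94 million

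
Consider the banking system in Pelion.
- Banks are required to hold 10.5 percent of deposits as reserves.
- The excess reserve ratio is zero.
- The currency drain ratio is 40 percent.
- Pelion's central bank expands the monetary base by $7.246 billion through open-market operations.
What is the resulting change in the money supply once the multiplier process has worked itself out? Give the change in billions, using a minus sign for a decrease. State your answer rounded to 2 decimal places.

$20.09 billion

The money multiplier is m = (1 + c) / (rr + c) = (1 + 0.4) / (0.105 + 0.4) ≈ 2.7723.
The purchase adds 7.246 billion of base, so ΔM = m × ΔMB = 2.7723 × (+7.246) ≈ 20.0881 billion.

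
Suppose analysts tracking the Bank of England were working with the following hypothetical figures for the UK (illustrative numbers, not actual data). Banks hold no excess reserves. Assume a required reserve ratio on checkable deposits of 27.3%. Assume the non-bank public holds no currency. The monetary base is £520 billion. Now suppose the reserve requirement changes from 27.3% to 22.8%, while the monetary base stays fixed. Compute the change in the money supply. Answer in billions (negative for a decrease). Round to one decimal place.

£375.9 billion

Initially m₁ = 1 / (0.273) ≈ 3.66300, so M₁ = 3.66300 × 520 = 1904.76 billion.
After the change m₂ = 1 / (0.228) ≈ 4.38596, so M₂ = 4.38596 × 520 = 2280.6992 billion.
ΔM = M₂ − M₁ = 2280.6992 − 1904.76 = 375.9392 billion.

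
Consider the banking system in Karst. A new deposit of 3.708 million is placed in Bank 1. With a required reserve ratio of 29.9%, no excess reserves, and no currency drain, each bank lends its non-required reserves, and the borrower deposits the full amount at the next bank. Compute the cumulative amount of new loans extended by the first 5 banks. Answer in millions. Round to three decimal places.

7.222 million

Bank i lends (1 − rr)^i of the original deposit: Bank 1 lends 3.708·0.7010 ≈ 2.5993, Bank 2 lends 3.708·0.7010² ≈ 1.8221, and so on.
Summing a geometric series: total = 3.708·[0.7010·(1 − 0.7010^5) / (1 − 0.7010)] ≈ 7.2218 million.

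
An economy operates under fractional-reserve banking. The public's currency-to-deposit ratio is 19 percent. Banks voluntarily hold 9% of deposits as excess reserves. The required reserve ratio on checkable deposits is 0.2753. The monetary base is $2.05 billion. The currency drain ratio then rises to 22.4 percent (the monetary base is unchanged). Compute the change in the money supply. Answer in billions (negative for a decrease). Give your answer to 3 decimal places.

Initially m₁ = (1 + 0.19) / (0.2753 + 0.09 + 0.19) ≈ 2.14299, so M₁ = 2.14299 × 2.05 ≈ 4.3931 billion.
After the change m₂ = (1 + 0.224) / (0.2753 + 0.09 + 0.224) ≈ 2.07704, so M₂ = 2.07704 × 2.05 ≈ 4.2579 billion.
ΔM = M₂ − M₁ = 4.2579 − 4.3931 = -0.1352 billion.

-0.135 billion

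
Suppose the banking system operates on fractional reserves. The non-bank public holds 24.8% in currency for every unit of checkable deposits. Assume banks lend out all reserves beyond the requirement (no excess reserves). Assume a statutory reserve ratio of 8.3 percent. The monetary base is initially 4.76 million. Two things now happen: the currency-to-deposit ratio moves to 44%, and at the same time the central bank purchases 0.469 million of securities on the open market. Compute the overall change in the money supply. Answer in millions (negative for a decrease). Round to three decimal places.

Before: m₁ = (1 + 0.248) / (0.083 + 0.248) ≈ 3.77039, MB₁ = 4.76, so M₁ = 3.77039 × 4.76 ≈ 17.9471 million.
After: m₂ = (1 + 0.44) / (0.083 + 0.44) ≈ 2.75335, MB₂ = 4.76 + 0.469 = 5.229, so M₂ = 2.75335 × 5.229 ≈ 14.3973 million.
ΔM = M₂ − M₁ = 14.3973 − 17.9471 = -3.5498 million.

-3.550 million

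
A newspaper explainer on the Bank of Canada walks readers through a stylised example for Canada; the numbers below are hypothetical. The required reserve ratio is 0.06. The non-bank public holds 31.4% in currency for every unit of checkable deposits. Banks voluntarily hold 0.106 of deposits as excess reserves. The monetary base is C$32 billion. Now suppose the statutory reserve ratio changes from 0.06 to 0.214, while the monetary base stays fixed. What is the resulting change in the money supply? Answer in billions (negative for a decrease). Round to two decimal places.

-21.28 billion

Initially m₁ = (1 + 0.314) / (0.06 + 0.106 + 0.314) = 2.73750, so M₁ = 2.73750 × 32 = 87.6 billion.
After the change m₂ = (1 + 0.314) / (0.214 + 0.106 + 0.314) ≈ 2.07256, so M₂ = 2.07256 × 32 ≈ 66.3219 billion.
ΔM = M₂ − M₁ = 66.3219 − 87.6 = -21.2781 billion.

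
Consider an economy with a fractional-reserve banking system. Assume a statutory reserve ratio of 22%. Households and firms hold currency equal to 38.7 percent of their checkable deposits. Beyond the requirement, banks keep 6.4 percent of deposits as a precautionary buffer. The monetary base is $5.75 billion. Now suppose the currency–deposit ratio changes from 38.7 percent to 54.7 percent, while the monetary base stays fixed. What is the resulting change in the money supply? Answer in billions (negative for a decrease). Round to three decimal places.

Initially m₁ = (1 + 0.387) / (0.22 + 0.064 + 0.387) ≈ 2.06706, so M₁ = 2.06706 × 5.75 ≈ 11.8856 billion.
After the change m₂ = (1 + 0.547) / (0.22 + 0.064 + 0.547) ≈ 1.86161, so M₂ = 1.86161 × 5.75 ≈ 10.7043 billion.
ΔM = M₂ − M₁ = 10.7043 − 11.8856 = -1.1813 billion.

-1.181 billion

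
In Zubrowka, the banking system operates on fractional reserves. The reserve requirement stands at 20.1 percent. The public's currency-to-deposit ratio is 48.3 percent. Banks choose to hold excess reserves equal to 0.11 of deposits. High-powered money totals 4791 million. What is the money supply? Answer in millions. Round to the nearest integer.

The money multiplier is m = (1 + c) / (rr + e + c) = (1 + 0.483) / (0.201 + 0.11 + 0.483) ≈ 1.86776.
So M = m × MB = 1.86776 × 4791 ≈ 8948.4382 million.

8948 million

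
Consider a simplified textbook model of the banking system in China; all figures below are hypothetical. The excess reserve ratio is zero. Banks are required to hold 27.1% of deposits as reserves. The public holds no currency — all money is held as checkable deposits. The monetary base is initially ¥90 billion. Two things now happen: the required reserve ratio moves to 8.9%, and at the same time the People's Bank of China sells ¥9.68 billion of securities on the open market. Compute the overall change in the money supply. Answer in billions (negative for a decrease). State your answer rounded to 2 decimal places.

Before: m₁ = 1 / (0.271) ≈ 3.69004, MB₁ = 90, so M₁ = 3.69004 × 90 = 332.1036 billion.
After: m₂ = 1 / (0.089) ≈ 11.23596, MB₂ = 90 − 9.68 = 80.32, so M₂ = 11.23596 × 80.32 ≈ 902.4723 billion.
ΔM = M₂ − M₁ = 902.4723 − 332.1036 = 570.3687 billion.

¥570.37 billion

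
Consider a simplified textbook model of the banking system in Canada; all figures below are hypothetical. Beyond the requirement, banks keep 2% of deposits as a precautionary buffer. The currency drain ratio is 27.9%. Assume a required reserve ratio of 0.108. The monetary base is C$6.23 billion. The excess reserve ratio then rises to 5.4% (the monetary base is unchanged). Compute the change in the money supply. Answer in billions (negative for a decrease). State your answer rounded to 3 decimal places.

Initially m₁ = (1 + 0.279) / (0.108 + 0.02 + 0.279) ≈ 3.14251, so M₁ = 3.14251 × 6.23 ≈ 19.5778 billion.
After the change m₂ = (1 + 0.279) / (0.108 + 0.054 + 0.279) ≈ 2.90023, so M₂ = 2.90023 × 6.23 ≈ 18.0684 billion.
ΔM = M₂ − M₁ = 18.0684 − 19.5778 = -1.5094 billion.

-1.509 billion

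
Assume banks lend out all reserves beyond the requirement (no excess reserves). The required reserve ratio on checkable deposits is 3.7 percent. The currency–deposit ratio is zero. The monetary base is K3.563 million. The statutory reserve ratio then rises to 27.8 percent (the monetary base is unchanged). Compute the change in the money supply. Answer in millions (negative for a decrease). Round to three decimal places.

Initially m₁ = 1 / (0.037) ≈ 27.02703, so M₁ = 27.02703 × 3.563 ≈ 96.2973 million.
After the change m₂ = 1 / (0.278) ≈ 3.59712, so M₂ = 3.59712 × 3.563 ≈ 12.8165 million.
ΔM = M₂ − M₁ = 12.8165 − 96.2973 = -83.4808 million.

-83.481 million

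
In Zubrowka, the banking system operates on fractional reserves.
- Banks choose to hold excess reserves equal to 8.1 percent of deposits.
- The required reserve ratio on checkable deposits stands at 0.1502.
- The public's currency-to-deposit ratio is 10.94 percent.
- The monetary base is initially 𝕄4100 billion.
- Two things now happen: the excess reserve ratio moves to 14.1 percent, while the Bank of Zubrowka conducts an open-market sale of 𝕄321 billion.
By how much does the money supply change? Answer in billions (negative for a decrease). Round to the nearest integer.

Before: m₁ = (1 + 0.1094) / (0.1502 + 0.081 + 0.1094) ≈ 3.25719, MB₁ = 4100, so M₁ = 3.25719 × 4100 = 13354.479 billion.
After: m₂ = (1 + 0.1094) / (0.1502 + 0.141 + 0.1094) ≈ 2.76935, MB₂ = 4100 − 321 = 3779, so M₂ = 2.76935 × 3779 ≈ 10465.3737 billion.
ΔM = M₂ − M₁ = 10465.3737 − 13354.479 = -2889.1053 billion.

-2889 billion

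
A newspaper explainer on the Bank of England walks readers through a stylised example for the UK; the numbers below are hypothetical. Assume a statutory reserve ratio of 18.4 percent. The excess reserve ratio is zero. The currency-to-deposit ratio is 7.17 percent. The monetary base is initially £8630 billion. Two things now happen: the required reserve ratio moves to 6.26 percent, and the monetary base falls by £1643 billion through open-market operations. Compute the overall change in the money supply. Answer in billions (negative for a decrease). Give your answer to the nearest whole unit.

£19585 billion

Before: m₁ = (1 + 0.0717) / (0.184 + 0.0717) ≈ 4.19124, MB₁ = 8630, so M₁ = 4.19124 × 8630 = 36170.4012 billion.
After: m₂ = (1 + 0.0717) / (0.0626 + 0.0717) ≈ 7.97990, MB₂ = 8630 − 1643 = 6987, so M₂ = 7.97990 × 6987 = 55755.5613 billion.
ΔM = M₂ − M₁ = 55755.5613 − 36170.4012 = 19585.1601 billion.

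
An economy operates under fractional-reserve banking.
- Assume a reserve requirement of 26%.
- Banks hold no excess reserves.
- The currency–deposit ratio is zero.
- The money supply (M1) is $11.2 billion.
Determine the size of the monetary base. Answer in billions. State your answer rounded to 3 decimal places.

$2.912 billion

With no currency drain and no excess reserves, the money multiplier is m = 1/rr = 1/0.26 ≈ 3.846154.
The monetary base is MB = M / m = 11.2 / 3.846154 ≈ 2.912 billion.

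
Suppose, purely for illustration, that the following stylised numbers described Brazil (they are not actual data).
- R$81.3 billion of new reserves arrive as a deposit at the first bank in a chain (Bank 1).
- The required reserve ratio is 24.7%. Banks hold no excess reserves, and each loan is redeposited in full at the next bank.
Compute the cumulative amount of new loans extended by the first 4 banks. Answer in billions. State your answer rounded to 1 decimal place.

Bank i lends (1 − rr)^i of the original deposit: Bank 1 lends 81.3·0.7530 = 61.2189, Bank 2 lends 81.3·0.7530² ≈ 46.0978, and so on.
Summing a geometric series: total = 81.3·[0.7530·(1 − 0.7530^4) / (1 − 0.7530)] ≈ 168.1663 billion.

R$168.2 billion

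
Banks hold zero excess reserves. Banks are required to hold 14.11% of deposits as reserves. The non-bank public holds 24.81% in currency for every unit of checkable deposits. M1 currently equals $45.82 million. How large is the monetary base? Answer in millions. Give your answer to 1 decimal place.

$14.3 million

The money multiplier is m = (1 + c) / (rr + c) = (1 + 0.2481) / (0.1411 + 0.2481) ≈ 3.2068.
MB = M / m = 45.82 / 3.2068 ≈ 14.2884 million.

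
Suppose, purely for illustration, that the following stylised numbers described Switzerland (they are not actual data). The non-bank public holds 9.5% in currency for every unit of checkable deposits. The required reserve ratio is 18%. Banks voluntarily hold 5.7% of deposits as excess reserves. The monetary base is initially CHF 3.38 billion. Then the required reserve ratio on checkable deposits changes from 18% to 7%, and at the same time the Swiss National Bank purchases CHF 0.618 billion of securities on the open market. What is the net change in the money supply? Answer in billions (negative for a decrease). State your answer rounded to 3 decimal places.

CHF 8.572 billion

Before: m₁ = (1 + 0.095) / (0.18 + 0.057 + 0.095) ≈ 3.29819, MB₁ = 3.38, so M₁ = 3.29819 × 3.38 ≈ 11.1479 billion.
After: m₂ = (1 + 0.095) / (0.07 + 0.057 + 0.095) ≈ 4.93243, MB₂ = 3.38 + 0.618 = 3.998, so M₂ = 4.93243 × 3.998 ≈ 19.7199 billion.
ΔM = M₂ − M₁ = 19.7199 − 11.1479 = 8.572 billion.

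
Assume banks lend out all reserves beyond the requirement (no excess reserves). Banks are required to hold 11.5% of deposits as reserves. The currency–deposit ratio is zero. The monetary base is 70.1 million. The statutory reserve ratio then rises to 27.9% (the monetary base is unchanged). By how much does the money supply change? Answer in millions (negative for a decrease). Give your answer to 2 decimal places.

Initially m₁ = 1 / (0.115) ≈ 8.69565, so M₁ = 8.69565 × 70.1 ≈ 609.5651 million.
After the change m₂ = 1 / (0.279) ≈ 3.58423, so M₂ = 3.58423 × 70.1 ≈ 251.2545 million.
ΔM = M₂ − M₁ = 251.2545 − 609.5651 = -358.3106 million.

-358.31 million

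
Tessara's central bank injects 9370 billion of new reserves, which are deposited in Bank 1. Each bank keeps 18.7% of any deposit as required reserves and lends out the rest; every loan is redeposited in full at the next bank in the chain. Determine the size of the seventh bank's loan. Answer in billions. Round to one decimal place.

Each bank lends a fraction (1 − rr) = 0.8130 of the deposit it receives, so Bank 7 receives 9370·0.8130^6 and lends 9370·0.8130^7 ≈ 2199.7504 billion.

2199.8 billion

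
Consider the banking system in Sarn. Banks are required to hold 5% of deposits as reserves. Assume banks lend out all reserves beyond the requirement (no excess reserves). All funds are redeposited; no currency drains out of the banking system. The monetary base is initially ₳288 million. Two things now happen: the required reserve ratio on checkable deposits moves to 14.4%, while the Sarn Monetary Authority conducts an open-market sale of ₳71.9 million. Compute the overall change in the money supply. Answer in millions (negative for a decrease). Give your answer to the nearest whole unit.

Before: m₁ = 1 / (0.05) = 20, MB₁ = 288, so M₁ = 20 × 288 = 5760 million.
After: m₂ = 1 / (0.144) ≈ 6.9444, MB₂ = 288 − 71.9 = 216.1, so M₂ = 6.9444 × 216.1 ≈ 1500.6848 million.
ΔM = M₂ − M₁ = 1500.6848 − 5760 = -4259.3152 million.

-4259 million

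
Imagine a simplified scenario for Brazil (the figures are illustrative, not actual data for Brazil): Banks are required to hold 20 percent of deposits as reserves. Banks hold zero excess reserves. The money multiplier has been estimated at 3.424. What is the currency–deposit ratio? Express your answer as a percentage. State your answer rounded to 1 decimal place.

Using m = 3.424. From m = (1 + c)/(c + rr + e), rearranging gives 1 + c = m·(c + rr + e), so c·(1 − m) = m·(rr + e) − 1.
Hence c = [m·(rr + e) − 1]/(1 − m) = [3.424 × (0.2 + 0) − 1] / (1 − 3.424) ≈ 0.130033.

13.0%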